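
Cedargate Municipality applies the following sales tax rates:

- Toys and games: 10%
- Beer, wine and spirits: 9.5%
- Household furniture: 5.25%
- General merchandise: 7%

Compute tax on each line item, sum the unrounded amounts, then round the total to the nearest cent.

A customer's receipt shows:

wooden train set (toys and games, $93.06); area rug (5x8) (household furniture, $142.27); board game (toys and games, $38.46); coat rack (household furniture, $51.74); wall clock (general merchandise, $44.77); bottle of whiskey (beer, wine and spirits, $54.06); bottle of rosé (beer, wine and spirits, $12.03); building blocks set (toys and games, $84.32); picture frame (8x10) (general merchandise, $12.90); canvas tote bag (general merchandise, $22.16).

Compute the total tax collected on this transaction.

Wooden train set $93.06: toys and games → 10% → $9.306
Area rug (5x8) $142.27: household furniture → 5.25% → $7.469175
Board game $38.46: toys and games → 10% → $3.846
Coat rack $51.74: household furniture → 5.25% → $2.71635
Wall clock $44.77: general merchandise → 7% → $3.1339
Bottle of whiskey $54.06: beer, wine and spirits → 9.5% → $5.1357
Bottle of rosé $12.03: beer, wine and spirits → 9.5% → $1.14285
Building blocks set $84.32: toys and games → 10% → $8.432
Picture frame (8x10) $12.90: general merchandise → 7% → $0.903
Canvas tote bag $22.16: general merchandise → 7% → $1.5512
Unrounded tax sum = $43.636175 → $43.64

$43.64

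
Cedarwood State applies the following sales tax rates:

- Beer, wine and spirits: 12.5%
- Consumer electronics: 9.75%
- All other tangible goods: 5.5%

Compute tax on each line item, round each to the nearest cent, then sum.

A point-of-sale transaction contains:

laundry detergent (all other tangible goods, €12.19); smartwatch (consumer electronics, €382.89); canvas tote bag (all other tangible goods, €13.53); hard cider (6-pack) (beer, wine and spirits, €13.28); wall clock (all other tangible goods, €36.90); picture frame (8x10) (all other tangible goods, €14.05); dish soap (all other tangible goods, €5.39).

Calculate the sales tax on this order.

€43.50

Laundry detergent €12.19: all other tangible goods → 5.5% → €0.67
Smartwatch €382.89: consumer electronics → 9.75% → €37.33
Canvas tote bag €13.53: all other tangible goods → 5.5% → €0.74
Hard cider (6-pack) €13.28: beer, wine and spirits → 12.5% → €1.66
Wall clock €36.90: all other tangible goods → 5.5% → €2.03
Picture frame (8x10) €14.05: all other tangible goods → 5.5% → €0.77
Dish soap €5.39: all other tangible goods → 5.5% → €0.30
Total tax = €0.67 + €37.33 + €0.74 + €1.66 + €2.03 + €0.77 + €0.30 = €43.50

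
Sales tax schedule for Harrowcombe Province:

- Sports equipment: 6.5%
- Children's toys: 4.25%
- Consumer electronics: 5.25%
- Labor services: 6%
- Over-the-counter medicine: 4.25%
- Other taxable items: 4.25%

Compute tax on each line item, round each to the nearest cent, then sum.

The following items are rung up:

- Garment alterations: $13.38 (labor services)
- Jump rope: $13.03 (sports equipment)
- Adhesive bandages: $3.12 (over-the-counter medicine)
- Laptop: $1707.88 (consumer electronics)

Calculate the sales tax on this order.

Garment alterations $13.38: labor services → 6% → $0.80
Jump rope $13.03: sports equipment → 6.5% → $0.85
Adhesive bandages $3.12: over-the-counter medicine → 4.25% → $0.13
Laptop $1707.88: consumer electronics → 5.25% → $89.66
Total tax = $0.80 + $0.85 + $0.13 + $89.66 = $91.44

$91.44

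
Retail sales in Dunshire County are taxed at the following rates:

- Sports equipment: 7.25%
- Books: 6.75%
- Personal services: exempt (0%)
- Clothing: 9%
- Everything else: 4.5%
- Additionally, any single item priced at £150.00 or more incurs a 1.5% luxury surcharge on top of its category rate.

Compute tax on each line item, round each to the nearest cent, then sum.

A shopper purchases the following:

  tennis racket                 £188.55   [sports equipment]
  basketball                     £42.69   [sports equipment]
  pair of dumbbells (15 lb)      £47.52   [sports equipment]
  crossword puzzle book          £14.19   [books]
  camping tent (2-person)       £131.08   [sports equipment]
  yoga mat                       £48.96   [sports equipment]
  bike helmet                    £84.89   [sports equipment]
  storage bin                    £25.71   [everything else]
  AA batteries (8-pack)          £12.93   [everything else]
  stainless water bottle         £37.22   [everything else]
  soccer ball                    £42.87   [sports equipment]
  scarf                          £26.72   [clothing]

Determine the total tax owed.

Tennis racket £188.55: sports equipment → 7.25% + 1.5% surcharge = 8.75% → £16.50
Basketball £42.69: sports equipment → 7.25% → £3.10
Pair of dumbbells (15 lb) £47.52: sports equipment → 7.25% → £3.45
Crossword puzzle book £14.19: books → 6.75% → £0.96
Camping tent (2-person) £131.08: sports equipment → 7.25% → £9.50
Yoga mat £48.96: sports equipment → 7.25% → £3.55
Bike helmet £84.89: sports equipment → 7.25% → £6.15
Storage bin £25.71: everything else → 4.5% → £1.16
AA batteries (8-pack) £12.93: everything else → 4.5% → £0.58
Stainless water bottle £37.22: everything else → 4.5% → £1.67
Soccer ball £42.87: sports equipment → 7.25% → £3.11
Scarf £26.72: clothing → 9% → £2.40
Total tax = £16.50 + £3.10 + £3.45 + £0.96 + £9.50 + £3.55 + £6.15 + £1.16 + £0.58 + £1.67 + £3.11 + £2.40 = £52.13

£52.13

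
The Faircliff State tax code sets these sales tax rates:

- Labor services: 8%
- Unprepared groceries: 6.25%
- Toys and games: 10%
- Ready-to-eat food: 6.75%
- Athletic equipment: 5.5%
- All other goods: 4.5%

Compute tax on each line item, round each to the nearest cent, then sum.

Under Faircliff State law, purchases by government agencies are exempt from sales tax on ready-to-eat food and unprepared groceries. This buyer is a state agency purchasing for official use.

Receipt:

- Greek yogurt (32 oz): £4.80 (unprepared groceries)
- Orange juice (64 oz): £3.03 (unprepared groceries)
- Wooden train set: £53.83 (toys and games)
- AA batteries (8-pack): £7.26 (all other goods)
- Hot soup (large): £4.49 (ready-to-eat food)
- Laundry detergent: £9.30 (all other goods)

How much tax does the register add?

Greek yogurt (32 oz) £4.80: unprepared groceries, buyer-exempt → 0% → £0.00
Orange juice (64 oz) £3.03: unprepared groceries, buyer-exempt → 0% → £0.00
Wooden train set £53.83: toys and games → 10% → £5.38
AA batteries (8-pack) £7.26: all other goods → 4.5% → £0.33
Hot soup (large) £4.49: ready-to-eat food, buyer-exempt → 0% → £0.00
Laundry detergent £9.30: all other goods → 4.5% → £0.42
Total tax = £5.38 + £0.33 + £0.42 = £6.13

£6.13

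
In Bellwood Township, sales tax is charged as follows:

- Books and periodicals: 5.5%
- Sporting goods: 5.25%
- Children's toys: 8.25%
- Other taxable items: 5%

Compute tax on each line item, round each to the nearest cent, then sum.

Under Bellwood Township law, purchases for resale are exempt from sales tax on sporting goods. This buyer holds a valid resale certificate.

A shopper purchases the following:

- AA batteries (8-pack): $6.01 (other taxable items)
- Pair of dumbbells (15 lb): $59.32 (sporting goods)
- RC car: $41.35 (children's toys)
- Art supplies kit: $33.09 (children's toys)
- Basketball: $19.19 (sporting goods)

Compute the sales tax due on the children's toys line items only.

$6.14

RC car $41.35: children's toys → 8.25% → $3.41
Art supplies kit $33.09: children's toys → 8.25% → $2.73
Tax on children's toys = $3.41 + $2.73 = $6.14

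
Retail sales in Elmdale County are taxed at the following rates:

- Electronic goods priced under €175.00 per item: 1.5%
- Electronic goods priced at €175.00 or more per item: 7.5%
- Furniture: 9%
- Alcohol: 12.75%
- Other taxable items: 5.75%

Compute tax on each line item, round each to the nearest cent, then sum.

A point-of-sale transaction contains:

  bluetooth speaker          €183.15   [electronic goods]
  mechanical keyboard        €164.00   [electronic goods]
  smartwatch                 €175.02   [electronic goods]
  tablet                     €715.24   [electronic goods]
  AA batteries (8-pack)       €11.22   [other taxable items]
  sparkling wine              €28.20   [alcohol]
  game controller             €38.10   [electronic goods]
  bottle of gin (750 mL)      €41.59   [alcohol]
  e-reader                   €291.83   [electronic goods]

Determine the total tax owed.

€114.98

Bluetooth speaker €183.15: electronic goods, €175.00 or more → 7.5% → €13.74
Mechanical keyboard €164.00: electronic goods, under €175.00 → 1.5% → €2.46
Smartwatch €175.02: electronic goods, €175.00 or more → 7.5% → €13.13
Tablet €715.24: electronic goods, €175.00 or more → 7.5% → €53.64
AA batteries (8-pack) €11.22: other taxable items → 5.75% → €0.65
Sparkling wine €28.20: alcohol → 12.75% → €3.60
Game controller €38.10: electronic goods, under €175.00 → 1.5% → €0.57
Bottle of gin (750 mL) €41.59: alcohol → 12.75% → €5.30
E-reader €291.83: electronic goods, €175.00 or more → 7.5% → €21.89
Total tax = €13.74 + €2.46 + €13.13 + €53.64 + €0.65 + €3.60 + €0.57 + €5.30 + €21.89 = €114.98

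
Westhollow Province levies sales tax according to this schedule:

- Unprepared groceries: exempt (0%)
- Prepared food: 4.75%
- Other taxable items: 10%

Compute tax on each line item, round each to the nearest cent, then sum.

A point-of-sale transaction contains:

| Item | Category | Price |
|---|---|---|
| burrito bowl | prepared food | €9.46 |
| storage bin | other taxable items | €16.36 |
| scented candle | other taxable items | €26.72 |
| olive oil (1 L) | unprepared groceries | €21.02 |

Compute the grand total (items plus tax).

Burrito bowl €9.46: prepared food → 4.75% → €0.45
Storage bin €16.36: other taxable items → 10% → €1.64
Scented candle €26.72: other taxable items → 10% → €2.67
Olive oil (1 L) €21.02: unprepared groceries → 0% → €0.00
Subtotal = €73.56; tax = €4.76; total due = €78.32

€78.32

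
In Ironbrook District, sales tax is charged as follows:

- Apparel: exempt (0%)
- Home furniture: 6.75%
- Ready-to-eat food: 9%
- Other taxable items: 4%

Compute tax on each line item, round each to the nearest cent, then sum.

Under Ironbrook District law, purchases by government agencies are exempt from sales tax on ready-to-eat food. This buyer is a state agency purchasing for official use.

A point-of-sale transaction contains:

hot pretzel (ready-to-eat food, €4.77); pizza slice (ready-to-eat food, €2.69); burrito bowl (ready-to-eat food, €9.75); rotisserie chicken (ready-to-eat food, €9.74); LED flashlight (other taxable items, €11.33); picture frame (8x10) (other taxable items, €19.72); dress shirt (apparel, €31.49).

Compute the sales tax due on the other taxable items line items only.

€1.24

LED flashlight €11.33: other taxable items → 4% → €0.45
Picture frame (8x10) €19.72: other taxable items → 4% → €0.79
Tax on other taxable items = €0.45 + €0.79 = €1.24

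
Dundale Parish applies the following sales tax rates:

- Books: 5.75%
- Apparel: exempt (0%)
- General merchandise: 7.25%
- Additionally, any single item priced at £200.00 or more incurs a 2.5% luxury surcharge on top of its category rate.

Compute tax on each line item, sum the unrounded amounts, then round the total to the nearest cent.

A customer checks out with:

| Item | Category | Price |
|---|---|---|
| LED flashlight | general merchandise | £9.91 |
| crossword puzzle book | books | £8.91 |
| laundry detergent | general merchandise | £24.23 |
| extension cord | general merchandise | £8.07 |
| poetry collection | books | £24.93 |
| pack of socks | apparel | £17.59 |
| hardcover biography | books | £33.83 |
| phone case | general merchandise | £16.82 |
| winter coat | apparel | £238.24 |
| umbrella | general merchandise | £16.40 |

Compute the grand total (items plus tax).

LED flashlight £9.91: general merchandise → 7.25% → £0.718475
Crossword puzzle book £8.91: books → 5.75% → £0.512325
Laundry detergent £24.23: general merchandise → 7.25% → £1.756675
Extension cord £8.07: general merchandise → 7.25% → £0.585075
Poetry collection £24.93: books → 5.75% → £1.433475
Pack of socks £17.59: apparel → 0% → £0.00
Hardcover biography £33.83: books → 5.75% → £1.945225
Phone case £16.82: general merchandise → 7.25% → £1.21945
Winter coat £238.24: apparel → 0% + 2.5% surcharge = 2.5% → £5.956
Umbrella £16.40: general merchandise → 7.25% → £1.189
Subtotal = £398.93; unrounded tax = £15.3157 → £15.32; total due = £414.25

£414.25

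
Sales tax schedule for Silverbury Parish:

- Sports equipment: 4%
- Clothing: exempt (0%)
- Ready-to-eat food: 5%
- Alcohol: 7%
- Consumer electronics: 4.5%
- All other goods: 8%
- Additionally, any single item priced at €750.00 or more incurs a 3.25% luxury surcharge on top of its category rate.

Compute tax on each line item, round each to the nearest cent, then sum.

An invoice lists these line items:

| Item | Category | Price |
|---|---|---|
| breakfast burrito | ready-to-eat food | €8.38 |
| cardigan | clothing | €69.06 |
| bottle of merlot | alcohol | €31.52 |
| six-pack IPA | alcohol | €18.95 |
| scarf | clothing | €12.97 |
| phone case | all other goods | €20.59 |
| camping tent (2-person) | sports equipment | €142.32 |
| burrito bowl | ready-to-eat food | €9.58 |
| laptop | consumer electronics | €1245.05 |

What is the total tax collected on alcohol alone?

€3.54

Bottle of merlot €31.52: alcohol → 7% → €2.21
Six-pack IPA €18.95: alcohol → 7% → €1.33
Tax on alcohol = €2.21 + €1.33 = €3.54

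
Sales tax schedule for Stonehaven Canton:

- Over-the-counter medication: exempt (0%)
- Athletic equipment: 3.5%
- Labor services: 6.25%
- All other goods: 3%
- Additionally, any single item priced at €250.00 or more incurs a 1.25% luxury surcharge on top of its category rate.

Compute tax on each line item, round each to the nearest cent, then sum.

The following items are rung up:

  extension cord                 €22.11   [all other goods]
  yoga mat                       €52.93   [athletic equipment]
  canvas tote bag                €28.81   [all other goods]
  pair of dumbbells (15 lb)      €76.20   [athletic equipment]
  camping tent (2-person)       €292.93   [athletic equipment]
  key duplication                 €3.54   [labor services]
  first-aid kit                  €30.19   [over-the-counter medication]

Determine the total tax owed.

Extension cord €22.11: all other goods → 3% → €0.66
Yoga mat €52.93: athletic equipment → 3.5% → €1.85
Canvas tote bag €28.81: all other goods → 3% → €0.86
Pair of dumbbells (15 lb) €76.20: athletic equipment → 3.5% → €2.67
Camping tent (2-person) €292.93: athletic equipment → 3.5% + 1.25% surcharge = 4.75% → €13.91
Key duplication €3.54: labor services → 6.25% → €0.22
First-aid kit €30.19: over-the-counter medication → 0% → €0.00
Total tax = €0.66 + €1.85 + €0.86 + €2.67 + €13.91 + €0.22 = €20.17

€20.17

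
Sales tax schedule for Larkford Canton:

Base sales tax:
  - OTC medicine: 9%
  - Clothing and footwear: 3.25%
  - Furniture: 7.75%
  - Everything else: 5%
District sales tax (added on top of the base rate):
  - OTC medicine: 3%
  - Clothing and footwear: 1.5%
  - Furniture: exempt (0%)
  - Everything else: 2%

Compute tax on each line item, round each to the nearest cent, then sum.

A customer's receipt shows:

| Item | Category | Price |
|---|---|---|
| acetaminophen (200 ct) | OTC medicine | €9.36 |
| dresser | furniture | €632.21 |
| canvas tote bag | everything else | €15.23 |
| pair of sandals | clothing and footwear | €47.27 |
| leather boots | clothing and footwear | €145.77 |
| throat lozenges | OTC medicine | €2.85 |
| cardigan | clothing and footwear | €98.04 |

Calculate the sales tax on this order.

€65.36

Acetaminophen (200 ct) €9.36: OTC medicine → 9% + 3% district = 12% → €1.12
Dresser €632.21: furniture → 7.75% + 0% district = 7.75% → €49.00
Canvas tote bag €15.23: everything else → 5% + 2% district = 7% → €1.07
Pair of sandals €47.27: clothing and footwear → 3.25% + 1.5% district = 4.75% → €2.25
Leather boots €145.77: clothing and footwear → 3.25% + 1.5% district = 4.75% → €6.92
Throat lozenges €2.85: OTC medicine → 9% + 3% district = 12% → €0.34
Cardigan €98.04: clothing and footwear → 3.25% + 1.5% district = 4.75% → €4.66
Total tax = €1.12 + €49.00 + €1.07 + €2.25 + €6.92 + €0.34 + €4.66 = €65.36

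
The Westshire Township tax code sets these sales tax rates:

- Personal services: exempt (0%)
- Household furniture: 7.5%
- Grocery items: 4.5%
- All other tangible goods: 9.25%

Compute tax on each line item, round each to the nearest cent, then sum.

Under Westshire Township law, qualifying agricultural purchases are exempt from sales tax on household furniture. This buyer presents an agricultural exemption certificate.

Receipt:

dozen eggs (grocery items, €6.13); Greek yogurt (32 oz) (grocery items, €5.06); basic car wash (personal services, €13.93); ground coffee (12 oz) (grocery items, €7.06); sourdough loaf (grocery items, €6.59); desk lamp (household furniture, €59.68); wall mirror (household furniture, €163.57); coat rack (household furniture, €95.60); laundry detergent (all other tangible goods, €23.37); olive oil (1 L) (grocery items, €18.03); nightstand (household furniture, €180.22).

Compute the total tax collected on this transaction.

Dozen eggs €6.13: grocery items → 4.5% → €0.28
Greek yogurt (32 oz) €5.06: grocery items → 4.5% → €0.23
Basic car wash €13.93: personal services → 0% → €0.00
Ground coffee (12 oz) €7.06: grocery items → 4.5% → €0.32
Sourdough loaf €6.59: grocery items → 4.5% → €0.30
Desk lamp €59.68: household furniture, buyer-exempt → 0% → €0.00
Wall mirror €163.57: household furniture, buyer-exempt → 0% → €0.00
Coat rack €95.60: household furniture, buyer-exempt → 0% → €0.00
Laundry detergent €23.37: all other tangible goods → 9.25% → €2.16
Olive oil (1 L) €18.03: grocery items → 4.5% → €0.81
Nightstand €180.22: household furniture, buyer-exempt → 0% → €0.00
Total tax = €0.28 + €0.23 + €0.32 + €0.30 + €2.16 + €0.81 = €4.10

€4.10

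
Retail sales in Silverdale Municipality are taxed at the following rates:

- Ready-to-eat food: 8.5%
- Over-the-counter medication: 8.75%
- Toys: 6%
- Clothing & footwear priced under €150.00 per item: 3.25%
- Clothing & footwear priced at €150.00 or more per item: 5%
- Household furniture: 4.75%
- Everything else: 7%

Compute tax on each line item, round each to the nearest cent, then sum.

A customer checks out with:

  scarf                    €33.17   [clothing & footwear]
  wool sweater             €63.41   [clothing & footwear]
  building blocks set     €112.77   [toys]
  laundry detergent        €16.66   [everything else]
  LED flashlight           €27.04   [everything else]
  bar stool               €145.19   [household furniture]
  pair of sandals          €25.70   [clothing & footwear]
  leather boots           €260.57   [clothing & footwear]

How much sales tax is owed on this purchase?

€33.74

Scarf €33.17: clothing & footwear, under €150.00 → 3.25% → €1.08
Wool sweater €63.41: clothing & footwear, under €150.00 → 3.25% → €2.06
Building blocks set €112.77: toys → 6% → €6.77
Laundry detergent €16.66: everything else → 7% → €1.17
LED flashlight €27.04: everything else → 7% → €1.89
Bar stool €145.19: household furniture → 4.75% → €6.90
Pair of sandals €25.70: clothing & footwear, under €150.00 → 3.25% → €0.84
Leather boots €260.57: clothing & footwear, €150.00 or more → 5% → €13.03
Total tax = €1.08 + €2.06 + €6.77 + €1.17 + €1.89 + €6.90 + €0.84 + €13.03 = €33.74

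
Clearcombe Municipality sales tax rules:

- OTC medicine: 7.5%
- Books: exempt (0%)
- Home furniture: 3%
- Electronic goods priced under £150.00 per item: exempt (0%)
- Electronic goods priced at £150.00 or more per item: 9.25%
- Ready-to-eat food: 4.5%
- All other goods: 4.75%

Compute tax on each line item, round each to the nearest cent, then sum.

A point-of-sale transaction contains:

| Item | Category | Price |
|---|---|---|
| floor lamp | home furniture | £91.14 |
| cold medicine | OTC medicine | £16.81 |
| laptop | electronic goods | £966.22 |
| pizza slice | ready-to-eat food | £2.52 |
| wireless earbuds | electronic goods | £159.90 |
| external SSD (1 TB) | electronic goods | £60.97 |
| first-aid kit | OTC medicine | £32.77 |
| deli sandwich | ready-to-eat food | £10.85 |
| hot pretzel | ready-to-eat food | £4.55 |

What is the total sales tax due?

£111.42

Floor lamp £91.14: home furniture → 3% → £2.73
Cold medicine £16.81: OTC medicine → 7.5% → £1.26
Laptop £966.22: electronic goods, £150.00 or more → 9.25% → £89.38
Pizza slice £2.52: ready-to-eat food → 4.5% → £0.11
Wireless earbuds £159.90: electronic goods, £150.00 or more → 9.25% → £14.79
External SSD (1 TB) £60.97: electronic goods, under £150.00 → 0% → £0.00
First-aid kit £32.77: OTC medicine → 7.5% → £2.46
Deli sandwich £10.85: ready-to-eat food → 4.5% → £0.49
Hot pretzel £4.55: ready-to-eat food → 4.5% → £0.20
Total tax = £2.73 + £1.26 + £89.38 + £0.11 + £14.79 + £2.46 + £0.49 + £0.20 = £111.42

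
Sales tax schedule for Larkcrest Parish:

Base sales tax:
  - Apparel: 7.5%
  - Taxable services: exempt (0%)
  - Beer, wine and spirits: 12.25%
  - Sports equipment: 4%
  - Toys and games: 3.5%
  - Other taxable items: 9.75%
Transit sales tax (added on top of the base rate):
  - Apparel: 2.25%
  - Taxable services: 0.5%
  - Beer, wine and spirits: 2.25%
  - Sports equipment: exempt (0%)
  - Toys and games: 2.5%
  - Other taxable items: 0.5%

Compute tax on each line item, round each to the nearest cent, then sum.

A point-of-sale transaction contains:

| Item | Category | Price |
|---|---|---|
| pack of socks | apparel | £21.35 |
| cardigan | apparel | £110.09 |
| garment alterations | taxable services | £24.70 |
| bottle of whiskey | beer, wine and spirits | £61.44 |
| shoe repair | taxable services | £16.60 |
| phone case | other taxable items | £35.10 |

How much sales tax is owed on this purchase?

Pack of socks £21.35: apparel → 7.5% + 2.25% transit = 9.75% → £2.08
Cardigan £110.09: apparel → 7.5% + 2.25% transit = 9.75% → £10.73
Garment alterations £24.70: taxable services → 0% + 0.5% transit = 0.5% → £0.12
Bottle of whiskey £61.44: beer, wine and spirits → 12.25% + 2.25% transit = 14.5% → £8.91
Shoe repair £16.60: taxable services → 0% + 0.5% transit = 0.5% → £0.08
Phone case £35.10: other taxable items → 9.75% + 0.5% transit = 10.25% → £3.60
Total tax = £2.08 + £10.73 + £0.12 + £8.91 + £0.08 + £3.60 = £25.52

£25.52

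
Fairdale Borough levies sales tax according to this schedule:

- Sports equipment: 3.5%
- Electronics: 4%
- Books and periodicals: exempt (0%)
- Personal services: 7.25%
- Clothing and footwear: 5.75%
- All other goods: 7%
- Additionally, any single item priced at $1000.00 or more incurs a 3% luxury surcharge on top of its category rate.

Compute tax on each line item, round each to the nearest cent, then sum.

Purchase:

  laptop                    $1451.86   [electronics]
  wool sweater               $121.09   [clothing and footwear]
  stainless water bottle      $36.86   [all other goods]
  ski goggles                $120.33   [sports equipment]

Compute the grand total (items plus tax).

Laptop $1451.86: electronics → 4% + 3% surcharge = 7% → $101.63
Wool sweater $121.09: clothing and footwear → 5.75% → $6.96
Stainless water bottle $36.86: all other goods → 7% → $2.58
Ski goggles $120.33: sports equipment → 3.5% → $4.21
Subtotal = $1730.14; tax = $115.38; total due = $1845.52

$1845.52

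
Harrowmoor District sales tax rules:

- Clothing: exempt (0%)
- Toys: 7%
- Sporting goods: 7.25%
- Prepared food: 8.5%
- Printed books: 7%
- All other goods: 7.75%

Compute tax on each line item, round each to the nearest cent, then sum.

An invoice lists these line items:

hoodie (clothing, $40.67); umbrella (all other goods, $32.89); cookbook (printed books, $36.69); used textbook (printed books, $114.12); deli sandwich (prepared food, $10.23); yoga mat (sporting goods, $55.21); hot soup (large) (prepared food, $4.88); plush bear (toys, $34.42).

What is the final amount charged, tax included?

Hoodie $40.67: clothing → 0% → $0.00
Umbrella $32.89: all other goods → 7.75% → $2.55
Cookbook $36.69: printed books → 7% → $2.57
Used textbook $114.12: printed books → 7% → $7.99
Deli sandwich $10.23: prepared food → 8.5% → $0.87
Yoga mat $55.21: sporting goods → 7.25% → $4.00
Hot soup (large) $4.88: prepared food → 8.5% → $0.41
Plush bear $34.42: toys → 7% → $2.41
Subtotal = $329.11; tax = $20.80; total due = $349.91

$349.91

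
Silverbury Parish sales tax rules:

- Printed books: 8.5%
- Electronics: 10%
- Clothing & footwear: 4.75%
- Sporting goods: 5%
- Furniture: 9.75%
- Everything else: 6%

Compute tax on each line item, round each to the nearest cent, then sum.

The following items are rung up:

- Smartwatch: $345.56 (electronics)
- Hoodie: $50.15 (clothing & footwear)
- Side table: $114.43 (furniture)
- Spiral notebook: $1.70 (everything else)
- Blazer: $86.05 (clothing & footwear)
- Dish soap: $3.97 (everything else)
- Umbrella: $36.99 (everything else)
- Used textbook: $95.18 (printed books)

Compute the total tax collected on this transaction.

$62.84

Smartwatch $345.56: electronics → 10% → $34.56
Hoodie $50.15: clothing & footwear → 4.75% → $2.38
Side table $114.43: furniture → 9.75% → $11.16
Spiral notebook $1.70: everything else → 6% → $0.10
Blazer $86.05: clothing & footwear → 4.75% → $4.09
Dish soap $3.97: everything else → 6% → $0.24
Umbrella $36.99: everything else → 6% → $2.22
Used textbook $95.18: printed books → 8.5% → $8.09
Total tax = $34.56 + $2.38 + $11.16 + $0.10 + $4.09 + $0.24 + $2.22 + $8.09 = $62.84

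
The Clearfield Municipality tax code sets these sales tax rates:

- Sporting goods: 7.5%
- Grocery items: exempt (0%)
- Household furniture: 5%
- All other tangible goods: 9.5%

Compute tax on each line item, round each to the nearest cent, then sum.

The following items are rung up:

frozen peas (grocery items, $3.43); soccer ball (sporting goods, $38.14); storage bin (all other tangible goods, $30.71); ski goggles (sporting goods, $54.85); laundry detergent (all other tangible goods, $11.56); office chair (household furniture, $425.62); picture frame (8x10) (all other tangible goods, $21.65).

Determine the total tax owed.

$34.33

Frozen peas $3.43: grocery items → 0% → $0.00
Soccer ball $38.14: sporting goods → 7.5% → $2.86
Storage bin $30.71: all other tangible goods → 9.5% → $2.92
Ski goggles $54.85: sporting goods → 7.5% → $4.11
Laundry detergent $11.56: all other tangible goods → 9.5% → $1.10
Office chair $425.62: household furniture → 5% → $21.28
Picture frame (8x10) $21.65: all other tangible goods → 9.5% → $2.06
Total tax = $2.86 + $2.92 + $4.11 + $1.10 + $21.28 + $2.06 = $34.33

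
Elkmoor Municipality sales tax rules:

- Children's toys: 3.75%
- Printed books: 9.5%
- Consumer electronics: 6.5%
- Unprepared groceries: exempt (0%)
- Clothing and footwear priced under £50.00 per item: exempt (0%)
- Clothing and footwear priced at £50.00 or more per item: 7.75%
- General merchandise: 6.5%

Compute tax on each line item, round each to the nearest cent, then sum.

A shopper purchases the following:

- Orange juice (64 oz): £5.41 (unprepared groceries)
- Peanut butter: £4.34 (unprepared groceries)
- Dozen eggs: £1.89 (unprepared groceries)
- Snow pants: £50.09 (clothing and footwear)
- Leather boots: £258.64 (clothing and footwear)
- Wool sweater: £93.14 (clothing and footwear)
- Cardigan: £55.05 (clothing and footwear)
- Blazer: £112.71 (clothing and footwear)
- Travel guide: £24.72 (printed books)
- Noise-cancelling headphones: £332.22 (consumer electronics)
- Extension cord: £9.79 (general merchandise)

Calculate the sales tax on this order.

Orange juice (64 oz) £5.41: unprepared groceries → 0% → £0.00
Peanut butter £4.34: unprepared groceries → 0% → £0.00
Dozen eggs £1.89: unprepared groceries → 0% → £0.00
Snow pants £50.09: clothing and footwear, £50.00 or more → 7.75% → £3.88
Leather boots £258.64: clothing and footwear, £50.00 or more → 7.75% → £20.04
Wool sweater £93.14: clothing and footwear, £50.00 or more → 7.75% → £7.22
Cardigan £55.05: clothing and footwear, £50.00 or more → 7.75% → £4.27
Blazer £112.71: clothing and footwear, £50.00 or more → 7.75% → £8.74
Travel guide £24.72: printed books → 9.5% → £2.35
Noise-cancelling headphones £332.22: consumer electronics → 6.5% → £21.59
Extension cord £9.79: general merchandise → 6.5% → £0.64
Total tax = £3.88 + £20.04 + £7.22 + £4.27 + £8.74 + £2.35 + £21.59 + £0.64 = £68.73

£68.73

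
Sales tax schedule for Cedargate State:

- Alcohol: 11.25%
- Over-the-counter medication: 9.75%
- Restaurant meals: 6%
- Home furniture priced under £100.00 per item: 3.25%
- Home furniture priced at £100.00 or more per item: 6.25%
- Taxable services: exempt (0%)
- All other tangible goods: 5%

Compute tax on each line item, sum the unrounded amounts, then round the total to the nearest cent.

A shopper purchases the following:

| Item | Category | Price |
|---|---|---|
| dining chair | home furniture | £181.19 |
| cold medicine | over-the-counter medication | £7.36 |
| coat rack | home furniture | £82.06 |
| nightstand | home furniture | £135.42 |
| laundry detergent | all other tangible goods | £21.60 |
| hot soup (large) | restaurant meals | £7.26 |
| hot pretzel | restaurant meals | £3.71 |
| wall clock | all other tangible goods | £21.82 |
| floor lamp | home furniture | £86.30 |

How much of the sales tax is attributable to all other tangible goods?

£2.17

Laundry detergent £21.60: all other tangible goods → 5% → £1.08
Wall clock £21.82: all other tangible goods → 5% → £1.091
Tax on all other tangible goods: unrounded sum = £2.171 → £2.17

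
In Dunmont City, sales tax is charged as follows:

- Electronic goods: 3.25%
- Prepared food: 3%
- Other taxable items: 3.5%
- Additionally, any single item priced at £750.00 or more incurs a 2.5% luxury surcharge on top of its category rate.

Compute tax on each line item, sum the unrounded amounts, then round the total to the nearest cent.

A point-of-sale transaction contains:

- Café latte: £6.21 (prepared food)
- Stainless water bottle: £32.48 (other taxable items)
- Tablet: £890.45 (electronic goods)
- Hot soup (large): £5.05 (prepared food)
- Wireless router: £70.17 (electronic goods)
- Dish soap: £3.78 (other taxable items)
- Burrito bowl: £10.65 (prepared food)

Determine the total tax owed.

£55.41

Café latte £6.21: prepared food → 3% → £0.1863
Stainless water bottle £32.48: other taxable items → 3.5% → £1.1368
Tablet £890.45: electronic goods → 3.25% + 2.5% surcharge = 5.75% → £51.200875
Hot soup (large) £5.05: prepared food → 3% → £0.1515
Wireless router £70.17: electronic goods → 3.25% → £2.280525
Dish soap £3.78: other taxable items → 3.5% → £0.1323
Burrito bowl £10.65: prepared food → 3% → £0.3195
Unrounded tax sum = £55.4078 → £55.41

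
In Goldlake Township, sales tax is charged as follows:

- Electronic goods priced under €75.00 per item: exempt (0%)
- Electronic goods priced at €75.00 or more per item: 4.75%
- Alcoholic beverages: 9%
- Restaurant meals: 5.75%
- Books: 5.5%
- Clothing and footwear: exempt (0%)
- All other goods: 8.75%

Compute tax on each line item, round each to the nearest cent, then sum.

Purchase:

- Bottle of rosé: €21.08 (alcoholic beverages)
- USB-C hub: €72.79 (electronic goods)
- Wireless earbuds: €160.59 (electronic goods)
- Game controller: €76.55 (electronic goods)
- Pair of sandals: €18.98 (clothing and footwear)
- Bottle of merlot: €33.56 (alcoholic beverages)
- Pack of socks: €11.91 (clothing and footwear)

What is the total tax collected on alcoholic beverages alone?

€4.92

Bottle of rosé €21.08: alcoholic beverages → 9% → €1.90
Bottle of merlot €33.56: alcoholic beverages → 9% → €3.02
Tax on alcoholic beverages = €1.90 + €3.02 = €4.92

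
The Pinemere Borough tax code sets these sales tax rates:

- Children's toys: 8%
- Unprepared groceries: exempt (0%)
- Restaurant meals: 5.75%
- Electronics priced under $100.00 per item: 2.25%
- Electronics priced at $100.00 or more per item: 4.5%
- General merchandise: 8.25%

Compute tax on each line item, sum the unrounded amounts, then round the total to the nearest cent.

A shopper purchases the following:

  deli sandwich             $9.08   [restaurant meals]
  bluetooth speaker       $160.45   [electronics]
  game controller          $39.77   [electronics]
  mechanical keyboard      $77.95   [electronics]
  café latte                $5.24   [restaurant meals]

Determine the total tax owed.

Deli sandwich $9.08: restaurant meals → 5.75% → $0.5221
Bluetooth speaker $160.45: electronics, $100.00 or more → 4.5% → $7.22025
Game controller $39.77: electronics, under $100.00 → 2.25% → $0.894825
Mechanical keyboard $77.95: electronics, under $100.00 → 2.25% → $1.753875
Café latte $5.24: restaurant meals → 5.75% → $0.3013
Unrounded tax sum = $10.69235 → $10.69

$10.69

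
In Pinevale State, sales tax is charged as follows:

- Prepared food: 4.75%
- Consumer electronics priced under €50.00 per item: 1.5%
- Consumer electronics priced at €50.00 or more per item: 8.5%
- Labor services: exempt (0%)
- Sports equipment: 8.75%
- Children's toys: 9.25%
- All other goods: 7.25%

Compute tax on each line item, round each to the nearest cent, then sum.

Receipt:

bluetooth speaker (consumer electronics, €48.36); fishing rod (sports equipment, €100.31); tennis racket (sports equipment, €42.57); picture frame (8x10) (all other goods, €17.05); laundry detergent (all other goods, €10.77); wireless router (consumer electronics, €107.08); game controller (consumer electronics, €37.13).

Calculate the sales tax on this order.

€24.91

Bluetooth speaker €48.36: consumer electronics, under €50.00 → 1.5% → €0.73
Fishing rod €100.31: sports equipment → 8.75% → €8.78
Tennis racket €42.57: sports equipment → 8.75% → €3.72
Picture frame (8x10) €17.05: all other goods → 7.25% → €1.24
Laundry detergent €10.77: all other goods → 7.25% → €0.78
Wireless router €107.08: consumer electronics, €50.00 or more → 8.5% → €9.10
Game controller €37.13: consumer electronics, under €50.00 → 1.5% → €0.56
Total tax = €0.73 + €8.78 + €3.72 + €1.24 + €0.78 + €9.10 + €0.56 = €24.91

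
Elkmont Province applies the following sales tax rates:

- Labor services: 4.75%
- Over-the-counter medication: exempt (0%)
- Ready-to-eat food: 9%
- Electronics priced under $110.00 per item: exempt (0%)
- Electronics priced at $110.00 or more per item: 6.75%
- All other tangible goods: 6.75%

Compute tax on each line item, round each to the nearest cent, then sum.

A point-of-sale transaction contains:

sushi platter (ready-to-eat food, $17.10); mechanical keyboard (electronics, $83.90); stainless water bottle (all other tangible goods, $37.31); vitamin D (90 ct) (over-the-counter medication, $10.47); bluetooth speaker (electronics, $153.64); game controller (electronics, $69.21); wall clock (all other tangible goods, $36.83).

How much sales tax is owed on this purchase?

Sushi platter $17.10: ready-to-eat food → 9% → $1.54
Mechanical keyboard $83.90: electronics, under $110.00 → 0% → $0.00
Stainless water bottle $37.31: all other tangible goods → 6.75% → $2.52
Vitamin D (90 ct) $10.47: over-the-counter medication → 0% → $0.00
Bluetooth speaker $153.64: electronics, $110.00 or more → 6.75% → $10.37
Game controller $69.21: electronics, under $110.00 → 0% → $0.00
Wall clock $36.83: all other tangible goods → 6.75% → $2.49
Total tax = $1.54 + $2.52 + $10.37 + $2.49 = $16.92

$16.92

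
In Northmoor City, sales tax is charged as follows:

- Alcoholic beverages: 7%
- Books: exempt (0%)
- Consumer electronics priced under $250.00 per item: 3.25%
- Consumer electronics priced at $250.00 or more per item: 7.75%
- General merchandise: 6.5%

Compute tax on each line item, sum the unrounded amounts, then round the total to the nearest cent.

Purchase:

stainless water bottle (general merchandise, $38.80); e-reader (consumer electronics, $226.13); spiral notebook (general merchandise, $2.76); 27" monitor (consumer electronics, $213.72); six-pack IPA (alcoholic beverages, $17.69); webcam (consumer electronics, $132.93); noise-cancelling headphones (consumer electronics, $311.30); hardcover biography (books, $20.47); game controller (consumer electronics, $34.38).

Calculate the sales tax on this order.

$47.80

Stainless water bottle $38.80: general merchandise → 6.5% → $2.522
E-reader $226.13: consumer electronics, under $250.00 → 3.25% → $7.349225
Spiral notebook $2.76: general merchandise → 6.5% → $0.1794
27" monitor $213.72: consumer electronics, under $250.00 → 3.25% → $6.9459
Six-pack IPA $17.69: alcoholic beverages → 7% → $1.2383
Webcam $132.93: consumer electronics, under $250.00 → 3.25% → $4.320225
Noise-cancelling headphones $311.30: consumer electronics, $250.00 or more → 7.75% → $24.12575
Hardcover biography $20.47: books → 0% → $0.00
Game controller $34.38: consumer electronics, under $250.00 → 3.25% → $1.11735
Unrounded tax sum = $47.79815 → $47.80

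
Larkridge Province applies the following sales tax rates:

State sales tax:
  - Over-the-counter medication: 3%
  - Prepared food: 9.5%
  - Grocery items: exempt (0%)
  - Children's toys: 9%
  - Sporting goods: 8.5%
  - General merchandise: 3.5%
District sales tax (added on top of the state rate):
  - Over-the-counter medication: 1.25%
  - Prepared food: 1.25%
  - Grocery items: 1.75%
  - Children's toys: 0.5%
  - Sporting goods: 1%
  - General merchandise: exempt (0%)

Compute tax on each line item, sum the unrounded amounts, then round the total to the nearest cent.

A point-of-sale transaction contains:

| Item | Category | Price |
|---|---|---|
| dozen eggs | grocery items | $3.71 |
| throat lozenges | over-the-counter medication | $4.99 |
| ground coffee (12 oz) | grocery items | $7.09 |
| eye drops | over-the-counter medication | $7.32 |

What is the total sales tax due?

$0.71

Dozen eggs $3.71: grocery items → 0% + 1.75% district = 1.75% → $0.064925
Throat lozenges $4.99: over-the-counter medication → 3% + 1.25% district = 4.25% → $0.212075
Ground coffee (12 oz) $7.09: grocery items → 0% + 1.75% district = 1.75% → $0.124075
Eye drops $7.32: over-the-counter medication → 3% + 1.25% district = 4.25% → $0.3111
Unrounded tax sum = $0.712175 → $0.71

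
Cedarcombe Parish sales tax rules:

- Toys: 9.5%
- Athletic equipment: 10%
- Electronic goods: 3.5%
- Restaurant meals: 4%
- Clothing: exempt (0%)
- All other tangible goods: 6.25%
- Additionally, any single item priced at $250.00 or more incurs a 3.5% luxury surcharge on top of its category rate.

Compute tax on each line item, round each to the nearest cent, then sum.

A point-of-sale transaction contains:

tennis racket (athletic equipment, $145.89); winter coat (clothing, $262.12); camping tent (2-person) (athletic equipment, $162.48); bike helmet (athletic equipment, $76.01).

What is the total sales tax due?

$47.61

Tennis racket $145.89: athletic equipment → 10% → $14.59
Winter coat $262.12: clothing → 0% + 3.5% surcharge = 3.5% → $9.17
Camping tent (2-person) $162.48: athletic equipment → 10% → $16.25
Bike helmet $76.01: athletic equipment → 10% → $7.60
Total tax = $14.59 + $9.17 + $16.25 + $7.60 = $47.61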